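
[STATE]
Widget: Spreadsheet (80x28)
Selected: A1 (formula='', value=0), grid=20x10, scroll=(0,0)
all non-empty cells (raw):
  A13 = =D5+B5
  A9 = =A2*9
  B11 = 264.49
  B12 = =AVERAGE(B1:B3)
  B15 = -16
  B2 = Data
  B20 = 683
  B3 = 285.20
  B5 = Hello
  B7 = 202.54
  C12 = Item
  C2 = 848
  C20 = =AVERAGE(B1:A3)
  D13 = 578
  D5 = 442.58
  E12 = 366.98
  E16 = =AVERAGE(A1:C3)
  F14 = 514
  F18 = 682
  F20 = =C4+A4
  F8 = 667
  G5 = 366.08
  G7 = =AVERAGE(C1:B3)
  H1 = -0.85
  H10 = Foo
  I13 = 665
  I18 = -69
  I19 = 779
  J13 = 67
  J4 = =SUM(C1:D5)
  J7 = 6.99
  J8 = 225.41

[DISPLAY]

A1:                                                                             
       A       B       C       D       E       F       G       H       I       J
--------------------------------------------------------------------------------
  1      [0]       0       0       0       0       0       0   -0.85       0    
  2        0Data         848       0       0       0       0       0       0    
  3        0  285.20       0       0       0       0       0       0       0    
  4        0       0       0       0       0       0       0       0       0 129
  5        0Hello          0  442.58       0       0  366.08       0       0    
  6        0       0       0       0       0       0       0       0       0    
  7        0  202.54       0       0       0       0  226.64       0       0    
  8        0       0       0       0       0     667       0       0       0  22
  9        0       0       0       0       0       0       0       0       0    
 10        0       0       0       0       0       0       0Foo            0    
 11        0  264.49       0       0       0       0       0       0       0    
 12        0  142.60Item           0  366.98       0       0       0       0    
 13 #ERR!          0       0     578       0       0       0       0     665    
 14        0       0       0       0       0     514       0       0       0    
 15        0     -16       0       0       0       0       0       0       0    
 16        0       0       0       0  141.65       0       0       0       0    
 17        0       0       0       0       0       0       0       0       0    
 18        0       0       0       0       0     682       0       0     -69    
 19        0       0       0       0       0       0       0       0     779    
 20        0     683   57.04       0       0       0       0       0       0    
                                                                                
                                                                                
                                                                                
                                                                                
                                                                                


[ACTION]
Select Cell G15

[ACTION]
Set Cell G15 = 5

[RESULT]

G15: 5                                                                          
       A       B       C       D       E       F       G       H       I       J
--------------------------------------------------------------------------------
  1        0       0       0       0       0       0       0   -0.85       0    
  2        0Data         848       0       0       0       0       0       0    
  3        0  285.20       0       0       0       0       0       0       0    
  4        0       0       0       0       0       0       0       0       0 129
  5        0Hello          0  442.58       0       0  366.08       0       0    
  6        0       0       0       0       0       0       0       0       0    
  7        0  202.54       0       0       0       0  226.64       0       0    
  8        0       0       0       0       0     667       0       0       0  22
  9        0       0       0       0       0       0       0       0       0    
 10        0       0       0       0       0       0       0Foo            0    
 11        0  264.49       0       0       0       0       0       0       0    
 12        0  142.60Item           0  366.98       0       0       0       0    
 13 #ERR!          0       0     578       0       0       0       0     665    
 14        0       0       0       0       0     514       0       0       0    
 15        0     -16       0       0       0       0     [5]       0       0    
 16        0       0       0       0  141.65       0       0       0       0    
 17        0       0       0       0       0       0       0       0       0    
 18        0       0       0       0       0     682       0       0     -69    
 19        0       0       0       0       0       0       0       0     779    
 20        0     683   57.04       0       0       0       0       0       0    
                                                                                
                                                                                
                                                                                
                                                                                
                                                                                


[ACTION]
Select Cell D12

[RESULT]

D12:                                                                            
       A       B       C       D       E       F       G       H       I       J
--------------------------------------------------------------------------------
  1        0       0       0       0       0       0       0   -0.85       0    
  2        0Data         848       0       0       0       0       0       0    
  3        0  285.20       0       0       0       0       0       0       0    
  4        0       0       0       0       0       0       0       0       0 129
  5        0Hello          0  442.58       0       0  366.08       0       0    
  6        0       0       0       0       0       0       0       0       0    
  7        0  202.54       0       0       0       0  226.64       0       0    
  8        0       0       0       0       0     667       0       0       0  22
  9        0       0       0       0       0       0       0       0       0    
 10        0       0       0       0       0       0       0Foo            0    
 11        0  264.49       0       0       0       0       0       0       0    
 12        0  142.60Item         [0]  366.98       0       0       0       0    
 13 #ERR!          0       0     578       0       0       0       0     665    
 14        0       0       0       0       0     514       0       0       0    
 15        0     -16       0       0       0       0       5       0       0    
 16        0       0       0       0  141.65       0       0       0       0    
 17        0       0       0       0       0       0       0       0       0    
 18        0       0       0       0       0     682       0       0     -69    
 19        0       0       0       0       0       0       0       0     779    
 20        0     683   57.04       0       0       0       0       0       0    
                                                                                
                                                                                
                                                                                
                                                                                
                                                                                


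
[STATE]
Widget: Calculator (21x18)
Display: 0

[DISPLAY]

                    0
┌───┬───┬───┬───┐    
│ 7 │ 8 │ 9 │ ÷ │    
├───┼───┼───┼───┤    
│ 4 │ 5 │ 6 │ × │    
├───┼───┼───┼───┤    
│ 1 │ 2 │ 3 │ - │    
├───┼───┼───┼───┤    
│ 0 │ . │ = │ + │    
├───┼───┼───┼───┤    
│ C │ MC│ MR│ M+│    
└───┴───┴───┴───┘    
                     
                     
                     
                     
                     
                     


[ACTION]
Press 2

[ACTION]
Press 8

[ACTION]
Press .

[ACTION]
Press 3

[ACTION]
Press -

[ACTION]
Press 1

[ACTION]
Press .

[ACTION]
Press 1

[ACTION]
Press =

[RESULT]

                 27.2
┌───┬───┬───┬───┐    
│ 7 │ 8 │ 9 │ ÷ │    
├───┼───┼───┼───┤    
│ 4 │ 5 │ 6 │ × │    
├───┼───┼───┼───┤    
│ 1 │ 2 │ 3 │ - │    
├───┼───┼───┼───┤    
│ 0 │ . │ = │ + │    
├───┼───┼───┼───┤    
│ C │ MC│ MR│ M+│    
└───┴───┴───┴───┘    
                     
                     
                     
                     
                     
                     


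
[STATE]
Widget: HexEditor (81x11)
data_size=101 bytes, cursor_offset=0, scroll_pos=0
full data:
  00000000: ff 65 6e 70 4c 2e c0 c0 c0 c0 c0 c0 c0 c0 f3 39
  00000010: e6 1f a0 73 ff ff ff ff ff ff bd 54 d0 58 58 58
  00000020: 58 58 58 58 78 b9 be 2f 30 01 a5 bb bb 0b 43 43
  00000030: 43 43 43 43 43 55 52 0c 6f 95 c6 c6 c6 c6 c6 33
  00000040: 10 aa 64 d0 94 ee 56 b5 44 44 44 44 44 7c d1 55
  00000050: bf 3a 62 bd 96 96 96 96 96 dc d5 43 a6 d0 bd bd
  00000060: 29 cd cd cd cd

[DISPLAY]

00000000  FF 65 6e 70 4c 2e c0 c0  c0 c0 c0 c0 c0 c0 f3 39  |.enpL..........9|   
00000010  e6 1f a0 73 ff ff ff ff  ff ff bd 54 d0 58 58 58  |...s.......T.XXX|   
00000020  58 58 58 58 78 b9 be 2f  30 01 a5 bb bb 0b 43 43  |XXXXx../0.....CC|   
00000030  43 43 43 43 43 55 52 0c  6f 95 c6 c6 c6 c6 c6 33  |CCCCCUR.o......3|   
00000040  10 aa 64 d0 94 ee 56 b5  44 44 44 44 44 7c d1 55  |..d...V.DDDDD|.U|   
00000050  bf 3a 62 bd 96 96 96 96  96 dc d5 43 a6 d0 bd bd  |.:b........C....|   
00000060  29 cd cd cd cd                                    |)....           |   
                                                                                 
                                                                                 
                                                                                 
                                                                                 


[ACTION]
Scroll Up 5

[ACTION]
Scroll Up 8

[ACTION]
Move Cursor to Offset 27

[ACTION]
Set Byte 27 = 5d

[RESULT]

00000000  ff 65 6e 70 4c 2e c0 c0  c0 c0 c0 c0 c0 c0 f3 39  |.enpL..........9|   
00000010  e6 1f a0 73 ff ff ff ff  ff ff bd 5D d0 58 58 58  |...s.......].XXX|   
00000020  58 58 58 58 78 b9 be 2f  30 01 a5 bb bb 0b 43 43  |XXXXx../0.....CC|   
00000030  43 43 43 43 43 55 52 0c  6f 95 c6 c6 c6 c6 c6 33  |CCCCCUR.o......3|   
00000040  10 aa 64 d0 94 ee 56 b5  44 44 44 44 44 7c d1 55  |..d...V.DDDDD|.U|   
00000050  bf 3a 62 bd 96 96 96 96  96 dc d5 43 a6 d0 bd bd  |.:b........C....|   
00000060  29 cd cd cd cd                                    |)....           |   
                                                                                 
                                                                                 
                                                                                 
                                                                                 


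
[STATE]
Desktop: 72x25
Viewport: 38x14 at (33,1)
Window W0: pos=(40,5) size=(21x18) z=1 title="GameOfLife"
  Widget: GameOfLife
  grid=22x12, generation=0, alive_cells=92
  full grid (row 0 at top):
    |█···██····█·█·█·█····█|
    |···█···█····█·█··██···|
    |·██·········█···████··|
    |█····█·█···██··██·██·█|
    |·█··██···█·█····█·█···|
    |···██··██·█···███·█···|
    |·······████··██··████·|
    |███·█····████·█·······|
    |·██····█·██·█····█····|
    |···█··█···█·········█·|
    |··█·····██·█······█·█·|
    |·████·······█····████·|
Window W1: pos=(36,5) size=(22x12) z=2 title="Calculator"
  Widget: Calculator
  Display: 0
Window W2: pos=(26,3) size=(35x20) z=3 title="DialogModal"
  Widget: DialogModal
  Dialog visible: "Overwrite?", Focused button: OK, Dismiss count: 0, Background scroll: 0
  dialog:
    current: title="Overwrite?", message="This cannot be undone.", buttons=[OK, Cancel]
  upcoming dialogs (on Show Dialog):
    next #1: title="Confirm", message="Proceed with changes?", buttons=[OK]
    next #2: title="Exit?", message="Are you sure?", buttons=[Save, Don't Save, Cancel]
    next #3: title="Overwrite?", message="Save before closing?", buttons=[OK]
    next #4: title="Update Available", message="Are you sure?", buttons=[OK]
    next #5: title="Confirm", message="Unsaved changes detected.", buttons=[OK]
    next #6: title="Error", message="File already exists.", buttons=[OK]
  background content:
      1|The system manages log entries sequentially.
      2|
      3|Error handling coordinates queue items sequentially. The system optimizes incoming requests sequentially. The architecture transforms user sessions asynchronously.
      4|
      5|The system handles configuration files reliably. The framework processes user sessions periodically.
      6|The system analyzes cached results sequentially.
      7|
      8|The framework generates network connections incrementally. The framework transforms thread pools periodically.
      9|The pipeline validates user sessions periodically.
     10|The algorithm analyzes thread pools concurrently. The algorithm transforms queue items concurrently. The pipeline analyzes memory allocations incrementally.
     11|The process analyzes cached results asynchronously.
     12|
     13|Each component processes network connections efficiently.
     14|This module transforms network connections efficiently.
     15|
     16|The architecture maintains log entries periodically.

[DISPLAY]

                                      
                                      
━━━━━━━━━━━━━━━━━━━━━━━━━━━┓          
gModal                     ┃          
───────────────────────────┨          
stem manages log entries se┃          
                           ┃          
handling coordinates queue ┃          
                           ┃          
stem handles configuration ┃          
──────────────────────┐sult┃          
     Overwrite?       │    ┃          
his cannot be undone. │rk c┃          
   [OK]  Cancel       │essi┃          


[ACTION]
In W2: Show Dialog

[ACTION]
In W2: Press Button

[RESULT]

                                      
                                      
━━━━━━━━━━━━━━━━━━━━━━━━━━━┓          
gModal                     ┃          
───────────────────────────┨          
stem manages log entries se┃          
                           ┃          
handling coordinates queue ┃          
                           ┃          
stem handles configuration ┃          
stem analyzes cached result┃          
                           ┃          
amework generates network c┃          
peline validates user sessi┃          


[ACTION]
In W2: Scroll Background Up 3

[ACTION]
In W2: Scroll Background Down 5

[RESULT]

                                      
                                      
━━━━━━━━━━━━━━━━━━━━━━━━━━━┓          
gModal                     ┃          
───────────────────────────┨          
stem analyzes cached result┃          
                           ┃          
amework generates network c┃          
peline validates user sessi┃          
gorithm analyzes thread poo┃          
ocess analyzes cached resul┃          
                           ┃          
omponent processes network ┃          
odule transforms network co┃          


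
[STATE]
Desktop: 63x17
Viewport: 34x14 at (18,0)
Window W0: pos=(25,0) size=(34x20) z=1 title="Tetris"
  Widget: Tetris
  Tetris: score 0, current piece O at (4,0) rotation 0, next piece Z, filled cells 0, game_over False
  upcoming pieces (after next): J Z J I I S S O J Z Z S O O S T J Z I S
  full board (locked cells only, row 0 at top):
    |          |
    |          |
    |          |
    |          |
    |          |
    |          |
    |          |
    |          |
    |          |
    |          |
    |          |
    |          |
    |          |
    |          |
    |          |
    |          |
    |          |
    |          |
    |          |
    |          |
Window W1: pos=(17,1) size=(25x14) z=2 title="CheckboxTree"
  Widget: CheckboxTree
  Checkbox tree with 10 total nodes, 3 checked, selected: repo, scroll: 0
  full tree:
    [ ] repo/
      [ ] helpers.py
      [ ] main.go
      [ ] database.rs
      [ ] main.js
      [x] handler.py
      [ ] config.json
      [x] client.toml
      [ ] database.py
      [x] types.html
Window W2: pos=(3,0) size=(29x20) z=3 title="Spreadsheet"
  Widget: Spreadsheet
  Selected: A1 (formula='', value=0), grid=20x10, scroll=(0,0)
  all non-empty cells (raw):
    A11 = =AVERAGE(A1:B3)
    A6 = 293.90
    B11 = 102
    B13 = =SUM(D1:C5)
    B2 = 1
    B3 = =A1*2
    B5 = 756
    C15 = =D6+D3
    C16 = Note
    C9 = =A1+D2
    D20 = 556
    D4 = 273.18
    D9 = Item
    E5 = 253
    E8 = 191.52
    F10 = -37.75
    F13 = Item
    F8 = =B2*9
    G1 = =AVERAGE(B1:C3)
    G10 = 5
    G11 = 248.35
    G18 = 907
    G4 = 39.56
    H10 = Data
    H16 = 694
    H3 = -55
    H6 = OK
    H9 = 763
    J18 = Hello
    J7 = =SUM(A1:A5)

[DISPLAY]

━━━━━━━━━━━━━┓━━━━━━━━━━━━━━━━━━━━
             ┃━━━━━━━━━┓          
─────────────┨         ┃──────────
             ┃─────────┨          
 B       C   ┃         ┃          
-------------┃.py      ┃          
     0       ┃         ┃          
     1       ┃e.rs     ┃          
     0       ┃         ┃          
     0       ┃.py      ┃:         
   756       ┃json     ┃          
     0       ┃toml     ┃          
     0       ┃e.py     ┃          
     0       ┃tml      ┃          


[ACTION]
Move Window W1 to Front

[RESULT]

━━━━━━━━━━━━━┓━━━━━━━━━━━━━━━━━━━━
━━━━━━━━━━━━━━━━━━━━━━━┓          
 CheckboxTree          ┃──────────
───────────────────────┨          
>[-] repo/             ┃          
   [ ] helpers.py      ┃          
   [ ] main.go         ┃          
   [ ] database.rs     ┃          
   [ ] main.js         ┃          
   [x] handler.py      ┃:         
   [ ] config.json     ┃          
   [x] client.toml     ┃          
   [ ] database.py     ┃          
   [x] types.html      ┃          


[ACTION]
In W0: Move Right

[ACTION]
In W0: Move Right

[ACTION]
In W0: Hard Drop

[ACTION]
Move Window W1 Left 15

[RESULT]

━━━━━━━━━━━━━┓━━━━━━━━━━━━━━━━━━━━
━━━━━━━━┓    ┃s                   
        ┃────┨────────────────────
────────┨    ┃    │Next:          
        ┃C   ┃    │█              
py      ┃----┃    │███            
        ┃    ┃    │               
.rs     ┃    ┃    │               
        ┃    ┃    │               
py      ┃    ┃    │Score:         
son     ┃    ┃    │0              
oml     ┃    ┃    │               
.py     ┃    ┃    │               
ml      ┃    ┃    │               


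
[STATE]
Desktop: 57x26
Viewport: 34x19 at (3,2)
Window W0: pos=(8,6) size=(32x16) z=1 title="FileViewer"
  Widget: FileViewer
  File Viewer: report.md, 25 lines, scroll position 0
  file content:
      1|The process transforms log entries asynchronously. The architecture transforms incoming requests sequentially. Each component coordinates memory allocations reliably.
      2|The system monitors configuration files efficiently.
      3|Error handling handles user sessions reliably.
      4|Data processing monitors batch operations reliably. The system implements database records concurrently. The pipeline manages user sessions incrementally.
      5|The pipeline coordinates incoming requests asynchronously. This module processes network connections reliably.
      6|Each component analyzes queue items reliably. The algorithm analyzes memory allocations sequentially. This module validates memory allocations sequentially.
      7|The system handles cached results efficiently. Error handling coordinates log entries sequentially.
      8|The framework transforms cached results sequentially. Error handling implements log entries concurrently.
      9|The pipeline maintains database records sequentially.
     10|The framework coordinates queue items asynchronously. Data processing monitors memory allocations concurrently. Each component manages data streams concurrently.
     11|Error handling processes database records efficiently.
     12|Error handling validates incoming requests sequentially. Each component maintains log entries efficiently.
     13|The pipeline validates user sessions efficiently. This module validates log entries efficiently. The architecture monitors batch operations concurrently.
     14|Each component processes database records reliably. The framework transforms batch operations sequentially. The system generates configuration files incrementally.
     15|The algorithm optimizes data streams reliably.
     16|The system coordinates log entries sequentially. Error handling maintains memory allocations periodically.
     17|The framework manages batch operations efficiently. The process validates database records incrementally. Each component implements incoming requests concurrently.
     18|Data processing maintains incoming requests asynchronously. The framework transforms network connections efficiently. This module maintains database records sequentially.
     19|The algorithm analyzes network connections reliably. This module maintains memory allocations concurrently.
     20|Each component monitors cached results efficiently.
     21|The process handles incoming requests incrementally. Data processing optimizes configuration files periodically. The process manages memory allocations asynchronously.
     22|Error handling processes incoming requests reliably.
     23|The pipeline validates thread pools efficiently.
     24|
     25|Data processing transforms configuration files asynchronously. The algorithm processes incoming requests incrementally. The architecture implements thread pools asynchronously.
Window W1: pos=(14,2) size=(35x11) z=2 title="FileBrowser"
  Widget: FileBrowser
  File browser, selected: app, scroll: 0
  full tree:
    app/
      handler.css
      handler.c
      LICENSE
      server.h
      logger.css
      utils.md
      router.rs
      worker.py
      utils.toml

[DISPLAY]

           ┏━━━━━━━━━━━━━━━━━━━━━━
           ┃ FileBrowser          
           ┠──────────────────────
           ┃> [-] app/            
     ┏━━━━━┃    handler.css       
     ┃ File┃    handler.c         
     ┠─────┃    LICENSE           
     ┃The p┃    server.h          
     ┃The s┃    logger.css        
     ┃Error┃    utils.md          
     ┃Data ┗━━━━━━━━━━━━━━━━━━━━━━
     ┃The pipeline coordinates inc
     ┃Each component analyzes queu
     ┃The system handles cached re
     ┃The framework transforms cac
     ┃The pipeline maintains datab
     ┃The framework coordinates qu
     ┃Error handling processes dat
     ┃Error handling validates inc


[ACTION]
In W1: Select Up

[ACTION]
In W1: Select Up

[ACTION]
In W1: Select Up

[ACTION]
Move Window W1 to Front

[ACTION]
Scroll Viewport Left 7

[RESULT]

              ┏━━━━━━━━━━━━━━━━━━━
              ┃ FileBrowser       
              ┠───────────────────
              ┃> [-] app/         
        ┏━━━━━┃    handler.css    
        ┃ File┃    handler.c      
        ┠─────┃    LICENSE        
        ┃The p┃    server.h       
        ┃The s┃    logger.css     
        ┃Error┃    utils.md       
        ┃Data ┗━━━━━━━━━━━━━━━━━━━
        ┃The pipeline coordinates 
        ┃Each component analyzes q
        ┃The system handles cached
        ┃The framework transforms 
        ┃The pipeline maintains da
        ┃The framework coordinates
        ┃Error handling processes 
        ┃Error handling validates 


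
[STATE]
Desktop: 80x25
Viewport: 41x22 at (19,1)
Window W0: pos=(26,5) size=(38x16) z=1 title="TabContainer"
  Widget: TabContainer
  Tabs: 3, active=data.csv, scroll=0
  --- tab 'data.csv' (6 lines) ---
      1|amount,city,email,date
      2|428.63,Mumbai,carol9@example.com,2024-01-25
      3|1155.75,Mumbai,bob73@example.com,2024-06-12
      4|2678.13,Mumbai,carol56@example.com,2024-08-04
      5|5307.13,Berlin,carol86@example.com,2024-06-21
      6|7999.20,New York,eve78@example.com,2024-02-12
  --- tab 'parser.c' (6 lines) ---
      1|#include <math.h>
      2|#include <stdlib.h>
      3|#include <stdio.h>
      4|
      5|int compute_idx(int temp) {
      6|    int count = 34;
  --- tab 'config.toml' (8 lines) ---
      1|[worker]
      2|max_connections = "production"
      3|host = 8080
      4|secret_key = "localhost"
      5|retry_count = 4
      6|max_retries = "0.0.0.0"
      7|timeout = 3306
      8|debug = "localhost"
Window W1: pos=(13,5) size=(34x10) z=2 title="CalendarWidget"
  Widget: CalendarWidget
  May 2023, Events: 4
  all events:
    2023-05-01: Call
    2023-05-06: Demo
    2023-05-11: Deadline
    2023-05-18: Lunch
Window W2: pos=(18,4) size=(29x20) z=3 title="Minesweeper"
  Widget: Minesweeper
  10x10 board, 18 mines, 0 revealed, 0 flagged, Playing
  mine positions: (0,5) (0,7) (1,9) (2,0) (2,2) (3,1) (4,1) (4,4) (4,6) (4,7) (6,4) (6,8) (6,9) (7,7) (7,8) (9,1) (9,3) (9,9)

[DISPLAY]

                                         
                                         
                                         
━━━━━━━━━━━━━━━━━━━━━━━━━━━┓             
 Minesweeper               ┃━━━━━━━━━━━━━
───────────────────────────┨             
■■■■■■■■■■                 ┃─────────────
■■■■■■■■■■                 ┃ │ config.tom
■■■■■■■■■■                 ┃─────────────
■■■■■■■■■■                 ┃te           
■■■■■■■■■■                 ┃@example.com,
■■■■■■■■■■                 ┃@example.com,
■■■■■■■■■■                 ┃56@example.co
■■■■■■■■■■                 ┃86@example.co
■■■■■■■■■■                 ┃78@example.co
■■■■■■■■■■                 ┃             
                           ┃             
                           ┃             
                           ┃             
                           ┃━━━━━━━━━━━━━
                           ┃             
                           ┃             


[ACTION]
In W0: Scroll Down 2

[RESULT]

                                         
                                         
                                         
━━━━━━━━━━━━━━━━━━━━━━━━━━━┓             
 Minesweeper               ┃━━━━━━━━━━━━━
───────────────────────────┨             
■■■■■■■■■■                 ┃─────────────
■■■■■■■■■■                 ┃ │ config.tom
■■■■■■■■■■                 ┃─────────────
■■■■■■■■■■                 ┃@example.com,
■■■■■■■■■■                 ┃56@example.co
■■■■■■■■■■                 ┃86@example.co
■■■■■■■■■■                 ┃78@example.co
■■■■■■■■■■                 ┃             
■■■■■■■■■■                 ┃             
■■■■■■■■■■                 ┃             
                           ┃             
                           ┃             
                           ┃             
                           ┃━━━━━━━━━━━━━
                           ┃             
                           ┃             


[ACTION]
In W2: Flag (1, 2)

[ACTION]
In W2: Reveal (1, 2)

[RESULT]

                                         
                                         
                                         
━━━━━━━━━━━━━━━━━━━━━━━━━━━┓             
 Minesweeper               ┃━━━━━━━━━━━━━
───────────────────────────┨             
■■■■■■■■■■                 ┃─────────────
■■⚑■■■■■■■                 ┃ │ config.tom
■■■■■■■■■■                 ┃─────────────
■■■■■■■■■■                 ┃@example.com,
■■■■■■■■■■                 ┃56@example.co
■■■■■■■■■■                 ┃86@example.co
■■■■■■■■■■                 ┃78@example.co
■■■■■■■■■■                 ┃             
■■■■■■■■■■                 ┃             
■■■■■■■■■■                 ┃             
                           ┃             
                           ┃             
                           ┃             
                           ┃━━━━━━━━━━━━━
                           ┃             
                           ┃             


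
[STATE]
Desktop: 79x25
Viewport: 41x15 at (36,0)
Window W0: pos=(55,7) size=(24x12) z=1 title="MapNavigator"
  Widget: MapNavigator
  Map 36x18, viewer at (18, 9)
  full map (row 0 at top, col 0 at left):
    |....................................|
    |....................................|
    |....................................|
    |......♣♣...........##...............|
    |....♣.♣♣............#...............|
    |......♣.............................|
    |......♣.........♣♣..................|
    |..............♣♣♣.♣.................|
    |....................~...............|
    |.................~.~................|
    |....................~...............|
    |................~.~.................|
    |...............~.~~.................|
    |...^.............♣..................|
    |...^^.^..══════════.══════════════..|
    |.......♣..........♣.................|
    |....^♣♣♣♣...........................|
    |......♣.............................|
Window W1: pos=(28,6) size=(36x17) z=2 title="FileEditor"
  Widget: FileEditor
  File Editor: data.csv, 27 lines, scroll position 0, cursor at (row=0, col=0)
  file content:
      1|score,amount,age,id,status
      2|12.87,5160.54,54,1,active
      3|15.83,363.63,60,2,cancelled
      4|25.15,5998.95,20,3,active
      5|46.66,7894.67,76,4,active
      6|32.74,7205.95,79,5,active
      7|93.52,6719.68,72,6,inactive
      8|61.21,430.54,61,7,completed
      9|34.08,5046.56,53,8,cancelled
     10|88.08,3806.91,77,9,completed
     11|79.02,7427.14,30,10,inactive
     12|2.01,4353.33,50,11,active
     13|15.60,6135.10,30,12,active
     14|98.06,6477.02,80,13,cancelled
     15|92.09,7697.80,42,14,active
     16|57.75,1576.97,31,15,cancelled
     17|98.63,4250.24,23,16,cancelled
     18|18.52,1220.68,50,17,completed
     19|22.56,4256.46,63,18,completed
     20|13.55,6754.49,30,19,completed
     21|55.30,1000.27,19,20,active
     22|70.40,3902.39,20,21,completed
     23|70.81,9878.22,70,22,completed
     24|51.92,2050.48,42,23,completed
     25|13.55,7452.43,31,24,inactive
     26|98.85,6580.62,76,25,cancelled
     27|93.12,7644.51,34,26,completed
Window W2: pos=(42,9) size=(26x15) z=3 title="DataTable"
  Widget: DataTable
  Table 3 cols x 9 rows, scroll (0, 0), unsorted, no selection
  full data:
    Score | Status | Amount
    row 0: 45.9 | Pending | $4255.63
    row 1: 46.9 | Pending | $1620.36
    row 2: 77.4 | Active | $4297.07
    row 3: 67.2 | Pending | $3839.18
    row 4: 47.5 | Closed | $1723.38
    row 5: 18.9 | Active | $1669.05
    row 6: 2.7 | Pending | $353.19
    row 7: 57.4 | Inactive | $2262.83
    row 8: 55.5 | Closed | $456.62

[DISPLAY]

                                         
                                         
                                         
                                         
                                         
                                         
━━━━━━━━━━━━━━━━━━━━━━━━━━━┓             
itor                       ┃━━━━━━━━━━━━━
───────────────────────────┨gator        
mount,┏━━━━━━━━━━━━━━━━━━━━━━━━┓─────────
160.54┃ DataTable              ┃.........
63.63,┠────────────────────────┨.........
998.95┃Score│Status  │Amount   ┃.........
894.67┃─────┼────────┼──────── ┃.~.......
205.95┃45.9 │Pending │$4255.63 ┃~........


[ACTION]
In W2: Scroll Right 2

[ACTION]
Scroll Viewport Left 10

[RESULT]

                                         
                                         
                                         
                                         
                                         
                                         
  ┏━━━━━━━━━━━━━━━━━━━━━━━━━━━━━━━━━━┓   
  ┃ FileEditor                       ┃━━━
  ┠──────────────────────────────────┨gat
  ┃█core,amount,┏━━━━━━━━━━━━━━━━━━━━━━━━
  ┃12.87,5160.54┃ DataTable              
  ┃15.83,363.63,┠────────────────────────
  ┃25.15,5998.95┃Score│Status  │Amount   
  ┃46.66,7894.67┃─────┼────────┼──────── 
  ┃32.74,7205.95┃45.9 │Pending │$4255.63 


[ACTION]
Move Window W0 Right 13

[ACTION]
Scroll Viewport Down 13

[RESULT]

  ┃12.87,5160.54┃ DataTable              
  ┃15.83,363.63,┠────────────────────────
  ┃25.15,5998.95┃Score│Status  │Amount   
  ┃46.66,7894.67┃─────┼────────┼──────── 
  ┃32.74,7205.95┃45.9 │Pending │$4255.63 
  ┃93.52,6719.68┃46.9 │Pending │$1620.36 
  ┃61.21,430.54,┃77.4 │Active  │$4297.07 
  ┃34.08,5046.56┃67.2 │Pending │$3839.18 
  ┃88.08,3806.91┃47.5 │Closed  │$1723.38 
  ┃79.02,7427.14┃18.9 │Active  │$1669.05 
  ┃2.01,4353.33,┃2.7  │Pending │$353.19  
  ┃15.60,6135.10┃57.4 │Inactive│$2262.83 
  ┗━━━━━━━━━━━━━┃55.5 │Closed  │$456.62  
                ┗━━━━━━━━━━━━━━━━━━━━━━━━
                                         


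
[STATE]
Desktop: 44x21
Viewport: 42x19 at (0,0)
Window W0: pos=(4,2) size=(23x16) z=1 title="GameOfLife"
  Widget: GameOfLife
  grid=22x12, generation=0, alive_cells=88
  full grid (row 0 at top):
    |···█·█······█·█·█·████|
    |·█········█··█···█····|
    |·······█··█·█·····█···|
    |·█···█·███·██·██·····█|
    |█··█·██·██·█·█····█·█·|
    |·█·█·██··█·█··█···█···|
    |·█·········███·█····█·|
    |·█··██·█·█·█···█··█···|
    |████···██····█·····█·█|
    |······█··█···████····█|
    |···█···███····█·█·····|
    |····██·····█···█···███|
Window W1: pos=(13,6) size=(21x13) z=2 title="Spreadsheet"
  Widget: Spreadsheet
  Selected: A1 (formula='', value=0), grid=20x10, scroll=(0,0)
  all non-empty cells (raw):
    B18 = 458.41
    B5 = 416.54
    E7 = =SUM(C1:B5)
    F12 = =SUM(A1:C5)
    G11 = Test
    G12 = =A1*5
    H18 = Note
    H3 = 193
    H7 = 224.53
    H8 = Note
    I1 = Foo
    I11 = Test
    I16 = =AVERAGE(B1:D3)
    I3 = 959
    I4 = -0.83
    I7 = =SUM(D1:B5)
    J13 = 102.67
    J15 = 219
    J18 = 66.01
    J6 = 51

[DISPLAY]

                                          
                                          
    ┏━━━━━━━━━━━━━━━━━━━━━┓               
    ┃ GameOfLife          ┃               
    ┠─────────────────────┨               
    ┃Gen: 0               ┃               
    ┃···█·█··┏━━━━━━━━━━━━━━━━━━━┓        
    ┃·█······┃ Spreadsheet       ┃        
    ┃·······█┠───────────────────┨        
    ┃·█···█·█┃A1:                ┃        
    ┃█··█·██·┃       A       B   ┃        
    ┃·█·█·██·┃-------------------┃        
    ┃·█······┃  1      [0]       ┃        
    ┃·█··██·█┃  2        0       ┃        
    ┃████···█┃  3        0       ┃        
    ┃······█·┃  4        0       ┃        
    ┃···█···█┃  5        0  416.5┃        
    ┗━━━━━━━━┃  6        0       ┃        
             ┗━━━━━━━━━━━━━━━━━━━┛        


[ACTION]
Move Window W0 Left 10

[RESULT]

                                          
                                          
┏━━━━━━━━━━━━━━━━━━━━━┓                   
┃ GameOfLife          ┃                   
┠─────────────────────┨                   
┃Gen: 0               ┃                   
┃···█·█······┏━━━━━━━━━━━━━━━━━━━┓        
┃·█········█·┃ Spreadsheet       ┃        
┃·······█··█·┠───────────────────┨        
┃·█···█·███·█┃A1:                ┃        
┃█··█·██·██·█┃       A       B   ┃        
┃·█·█·██··█·█┃-------------------┃        
┃·█·········█┃  1      [0]       ┃        
┃·█··██·█·█·█┃  2        0       ┃        
┃████···██···┃  3        0       ┃        
┃······█··█··┃  4        0       ┃        
┃···█···███··┃  5        0  416.5┃        
┗━━━━━━━━━━━━┃  6        0       ┃        
             ┗━━━━━━━━━━━━━━━━━━━┛        


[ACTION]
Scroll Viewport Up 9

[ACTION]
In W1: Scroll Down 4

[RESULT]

                                          
                                          
┏━━━━━━━━━━━━━━━━━━━━━┓                   
┃ GameOfLife          ┃                   
┠─────────────────────┨                   
┃Gen: 0               ┃                   
┃···█·█······┏━━━━━━━━━━━━━━━━━━━┓        
┃·█········█·┃ Spreadsheet       ┃        
┃·······█··█·┠───────────────────┨        
┃·█···█·███·█┃A1:                ┃        
┃█··█·██·██·█┃       A       B   ┃        
┃·█·█·██··█·█┃-------------------┃        
┃·█·········█┃  5        0  416.5┃        
┃·█··██·█·█·█┃  6        0       ┃        
┃████···██···┃  7        0       ┃        
┃······█··█··┃  8        0       ┃        
┃···█···███··┃  9        0       ┃        
┗━━━━━━━━━━━━┃ 10        0       ┃        
             ┗━━━━━━━━━━━━━━━━━━━┛        


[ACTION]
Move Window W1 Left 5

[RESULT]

                                          
                                          
┏━━━━━━━━━━━━━━━━━━━━━┓                   
┃ GameOfLife          ┃                   
┠─────────────────────┨                   
┃Gen: 0               ┃                   
┃···█·█·┏━━━━━━━━━━━━━━━━━━━┓             
┃·█·····┃ Spreadsheet       ┃             
┃·······┠───────────────────┨             
┃·█···█·┃A1:                ┃             
┃█··█·██┃       A       B   ┃             
┃·█·█·██┃-------------------┃             
┃·█·····┃  5        0  416.5┃             
┃·█··██·┃  6        0       ┃             
┃████···┃  7        0       ┃             
┃······█┃  8        0       ┃             
┃···█···┃  9        0       ┃             
┗━━━━━━━┃ 10        0       ┃             
        ┗━━━━━━━━━━━━━━━━━━━┛             


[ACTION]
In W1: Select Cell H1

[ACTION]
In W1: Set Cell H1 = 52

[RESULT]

                                          
                                          
┏━━━━━━━━━━━━━━━━━━━━━┓                   
┃ GameOfLife          ┃                   
┠─────────────────────┨                   
┃Gen: 0               ┃                   
┃···█·█·┏━━━━━━━━━━━━━━━━━━━┓             
┃·█·····┃ Spreadsheet       ┃             
┃·······┠───────────────────┨             
┃·█···█·┃H1: 52             ┃             
┃█··█·██┃       A       B   ┃             
┃·█·█·██┃-------------------┃             
┃·█·····┃  5        0  416.5┃             
┃·█··██·┃  6        0       ┃             
┃████···┃  7        0       ┃             
┃······█┃  8        0       ┃             
┃···█···┃  9        0       ┃             
┗━━━━━━━┃ 10        0       ┃             
        ┗━━━━━━━━━━━━━━━━━━━┛             
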